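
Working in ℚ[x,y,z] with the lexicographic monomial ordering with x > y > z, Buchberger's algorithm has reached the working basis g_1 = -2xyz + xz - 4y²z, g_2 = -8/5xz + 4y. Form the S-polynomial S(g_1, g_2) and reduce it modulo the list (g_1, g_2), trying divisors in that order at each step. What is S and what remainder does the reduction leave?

lcm(LM(g_1), LM(g_2)) = xyz.
S = (lcm/LT(g_1))·g_1 − (lcm/LT(g_2))·g_2 = -½xz + 2y²z + 5/2y².
Reduce S modulo (g_1, g_2) in that order:
  leading term xz: subtract (5/16)·g_2 from -½xz + 2y²z + 5/2y² → 2y²z + 5/2y² - 5/4y
  leading term y²z: no divisor's leading term divides it; move 2y²z to the remainder.
  leading term y²: no divisor's leading term divides it; move 5/2y² to the remainder.
  leading term y: no divisor's leading term divides it; move -5/4y to the remainder.
The remainder 2y²z + 5/2y² - 5/4y is nonzero, so it would be added as the next basis element.

S(g_1, g_2) = -½xz + 2y²z + 5/2y²; remainder on division = 2y²z + 5/2y² - 5/4y.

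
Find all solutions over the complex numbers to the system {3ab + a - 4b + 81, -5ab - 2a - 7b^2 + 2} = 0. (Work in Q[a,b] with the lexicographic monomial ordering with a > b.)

Compute a lex Gröbner basis by Buchberger's algorithm.
f_1 = 3ab + a - 4b + 81, LT = ab.
f_2 = -5ab - 2a - 7b^2 + 2, LT = ab.

S(f_1,f_2): lcm = ab. S = -1/15a - 7/5b^2 - 4/3b + 137/5.
  leading term a: no divisor's leading term divides it; move -1/15a to the remainder.
  leading term b^2: no divisor's leading term divides it; move -7/5b^2 to the remainder.
  leading term b: no divisor's leading term divides it; move -4/3b to the remainder.
  leading term 1: no divisor's leading term divides it; move 137/5 to the remainder.
  remainder -1/15a - 7/5b^2 - 4/3b + 137/5 ≠ 0; add h_3 = -1/15a - 7/5b^2 - 4/3b + 137/5 to the basis.

S(f_1,h_3): lcm = ab. S = 1/3a - 21b^3 - 20b^2 + 1229/3b + 27.
  leading term a: subtract (-5)·h_3 from 1/3a - 21b^3 - 20b^2 + 1229/3b + 27 → -21b^3 - 27b^2 + 403b + 164
  leading term b^3: no divisor's leading term divides it; move -21b^3 to the remainder.
  leading term b^2: no divisor's leading term divides it; move -27b^2 to the remainder.
  leading term b: no divisor's leading term divides it; move 403b to the remainder.
  leading term 1: no divisor's leading term divides it; move 164 to the remainder.
  remainder -21b^3 - 27b^2 + 403b + 164 ≠ 0; add h_4 = -21b^3 - 27b^2 + 403b + 164 to the basis.

The other S-polynomials (S(f_2,h_3), S(f_1,h_4), S(f_2,h_4), S(h_3,h_4)) all reduce to 0 modulo the current basis, so we have a Gröbner basis.
Inter-reduce: drop elements whose leading term is divisible by another's, tail-reduce, and make monic.
Reduced Gröbner basis: {a + 21b^2 + 20b - 411, b^3 + 9/7b^2 - 403/21b - 164/21}.

Since the basis is lex-ordered, b^3 + 9/7b^2 - 403/21b - 164/21 is univariate in b. Its roots are {4, -37/14 - sqrt(8877)/42, -37/14 + sqrt(8877)/42}. Back-substituting each root into the other basis elements fixes the other coordinates.
  b = 4: the earlier basis element becomes a + 5 = 0, giving a = -5 — point (-5, 4).
  b = -37/14 - sqrt(8877)/42: the earlier basis element becomes a - 423/2 + 13*sqrt(8877)/6 = 0, giving a = 423/2 - 13*sqrt(8877)/6 — point (423/2 - 13*sqrt(8877)/6, -37/14 - sqrt(8877)/42).
  b = -37/14 + sqrt(8877)/42: the earlier basis element becomes a - 423/2 - 13*sqrt(8877)/6 = 0, giving a = 13*sqrt(8877)/6 + 423/2 — point (13*sqrt(8877)/6 + 423/2, -37/14 + sqrt(8877)/42).

{(-5, 4), (423/2 - 13*sqrt(8877)/6, -37/14 - sqrt(8877)/42), (13*sqrt(8877)/6 + 423/2, -37/14 + sqrt(8877)/42)}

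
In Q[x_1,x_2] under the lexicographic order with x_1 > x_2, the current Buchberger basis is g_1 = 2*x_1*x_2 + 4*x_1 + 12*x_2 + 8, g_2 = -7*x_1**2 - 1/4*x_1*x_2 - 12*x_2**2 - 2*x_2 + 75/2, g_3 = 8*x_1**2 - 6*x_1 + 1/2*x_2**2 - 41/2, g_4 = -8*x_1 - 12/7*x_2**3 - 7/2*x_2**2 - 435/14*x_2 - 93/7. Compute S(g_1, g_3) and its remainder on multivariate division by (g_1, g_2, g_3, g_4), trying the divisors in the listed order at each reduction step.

S(g_1, g_3) = 2*x_1**2 + 27/4*x_1*x_2 + 4*x_1 - 1/16*x_2**3 + 41/16*x_2; remainder on division = 1523/784*x_2**3 + 149/224*x_2**2 - 2725/1568*x_2 - 361/784.

lcm(LM(g_1), LM(g_3)) = x_1**2*x_2.
S = (lcm/LT(g_1))·g_1 − (lcm/LT(g_3))·g_3 = 2*x_1**2 + 27/4*x_1*x_2 + 4*x_1 - 1/16*x_2**3 + 41/16*x_2.
Reduce S modulo (g_1, g_2, g_3, g_4) in that order:
  leading term x_1**2: subtract (-2/7)·g_2 from 2*x_1**2 + 27/4*x_1*x_2 + 4*x_1 - 1/16*x_2**3 + 41/16*x_2 → 187/28*x_1*x_2 + 4*x_1 - 1/16*x_2**3 - 24/7*x_2**2 + 223/112*x_2 + 75/7
  leading term x_1*x_2: subtract (187/56)·g_1 from 187/28*x_1*x_2 + 4*x_1 - 1/16*x_2**3 - 24/7*x_2**2 + 223/112*x_2 + 75/7 → -131/14*x_1 - 1/16*x_2**3 - 24/7*x_2**2 - 4265/112*x_2 - 16
  leading term x_1: subtract (131/112)·g_4 from -131/14*x_1 - 1/16*x_2**3 - 24/7*x_2**2 - 4265/112*x_2 - 16 → 1523/784*x_2**3 + 149/224*x_2**2 - 2725/1568*x_2 - 361/784
  leading term x_2**3: no divisor's leading term divides it; move 1523/784*x_2**3 to the remainder.
  leading term x_2**2: no divisor's leading term divides it; move 149/224*x_2**2 to the remainder.
  leading term x_2: no divisor's leading term divides it; move -2725/1568*x_2 to the remainder.
  leading term 1: no divisor's leading term divides it; move -361/784 to the remainder.
The remainder 1523/784*x_2**3 + 149/224*x_2**2 - 2725/1568*x_2 - 361/784 is nonzero, so it would be added as the next basis element.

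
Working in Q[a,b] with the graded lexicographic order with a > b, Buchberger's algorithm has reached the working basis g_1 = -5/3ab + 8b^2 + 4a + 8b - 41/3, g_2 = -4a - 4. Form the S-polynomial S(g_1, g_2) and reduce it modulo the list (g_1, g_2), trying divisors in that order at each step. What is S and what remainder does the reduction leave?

lcm(LM(g_1), LM(g_2)) = ab.
S = (lcm/LT(g_1))·g_1 − (lcm/LT(g_2))·g_2 = -24/5b^2 - 12/5a - 29/5b + 41/5.
Reduce S modulo (g_1, g_2) in that order:
  leading term b^2: no divisor's leading term divides it; move -24/5b^2 to the remainder.
  leading term a: subtract (3/5)·g_2 from -12/5a - 29/5b + 41/5 → -29/5b + 53/5
  leading term b: no divisor's leading term divides it; move -29/5b to the remainder.
  leading term 1: no divisor's leading term divides it; move 53/5 to the remainder.
The remainder -24/5b^2 - 29/5b + 53/5 is nonzero, so it would be added as the next basis element.

S(g_1, g_2) = -24/5b^2 - 12/5a - 29/5b + 41/5; remainder on division = -24/5b^2 - 29/5b + 53/5.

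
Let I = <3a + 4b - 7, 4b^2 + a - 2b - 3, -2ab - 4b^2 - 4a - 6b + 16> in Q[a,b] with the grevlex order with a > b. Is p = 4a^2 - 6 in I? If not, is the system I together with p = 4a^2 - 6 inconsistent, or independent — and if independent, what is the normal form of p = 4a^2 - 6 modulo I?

First compute the reduced Gröbner basis of I by Buchberger's algorithm.
f_1 = 3a + 4b - 7, LT = a.
f_2 = 4b^2 + a - 2b - 3, LT = b^2.
f_3 = -2ab - 4b^2 - 4a - 6b + 16, LT = ab.

S(f_1,f_2): leading monomials are coprime, so the S-polynomial reduces to 0 (Buchberger's first criterion).
S(f_1,f_3): lcm = ab. S = -2/3b^2 - 2a - 16/3b + 8.
  leading term b^2: subtract (-1/6)·f_2 from -2/3b^2 - 2a - 16/3b + 8 → -11/6a - 17/3b + 15/2
  leading term a: subtract (-11/18)·f_1 from -11/6a - 17/3b + 15/2 → -29/9b + 29/9
  leading term b: no divisor's leading term divides it; move -29/9b to the remainder.
  leading term 1: no divisor's leading term divides it; move 29/9 to the remainder.
  remainder -29/9b + 29/9 ≠ 0; add h_4 = -29/9b + 29/9 to the basis.

S(f_2,f_3): lcm = ab^2. S = -2b^3 + 1/4a^2 - 5/2ab - 3b^2 - 3/4a + 8b.
  leading term b^3: subtract (-1/2b)·f_2 from -2b^3 + 1/4a^2 - 5/2ab - 3b^2 - 3/4a + 8b → 1/4a^2 - 2ab - 4b^2 - 3/4a + 13/2b
  leading term a^2: subtract (1/12a)·f_1 from 1/4a^2 - 2ab - 4b^2 - 3/4a + 13/2b → -7/3ab - 4b^2 - 1/6a + 13/2b
  leading term ab: subtract (-7/9b)·f_1 from -7/3ab - 4b^2 - 1/6a + 13/2b → -8/9b^2 - 1/6a + 19/18b
  leading term b^2: subtract (-2/9)·f_2 from -8/9b^2 - 1/6a + 19/18b → 1/18a + 11/18b - 2/3
  leading term a: subtract (1/54)·f_1 from 1/18a + 11/18b - 2/3 → 29/54b - 29/54
  leading term b: subtract (-1/6)·h_4 from 29/54b - 29/54 → 0
  remainder 0.

S(f_1,h_4): leading monomials are coprime, so the S-polynomial reduces to 0 (Buchberger's first criterion).
S(f_2,h_4): lcm = b^2. S = 1/4a + 1/2b - 3/4.
  leading term a: subtract (1/12)·f_1 from 1/4a + 1/2b - 3/4 → 1/6b - 1/6
  leading term b: subtract (-3/58)·h_4 from 1/6b - 1/6 → 0
  remainder 0.

S(f_3,h_4): lcm = ab. S = 2b^2 + 3a + 3b - 8.
  leading term b^2: subtract (1/2)·f_2 from 2b^2 + 3a + 3b - 8 → 5/2a + 4b - 13/2
  leading term a: subtract (5/6)·f_1 from 5/2a + 4b - 13/2 → 2/3b - 2/3
  leading term b: subtract (-6/29)·h_4 from 2/3b - 2/3 → 0
  remainder 0.

Every S-polynomial of the final basis reduces to 0, so we have a Gröbner basis.
Inter-reduce: drop elements whose leading term is divisible by another's, tail-reduce, and make monic.
Reduced Gröbner basis: {a - 1, b - 1}.
Label its elements g_1 = a - 1, g_2 = b - 1.

Reduce p = 4a^2 - 6 modulo G:
  leading term a^2: subtract (4a)·g_1 from 4a^2 - 6 → 4a - 6
  leading term a: subtract (4)·g_1 from 4a - 6 → -2
  leading term 1: no divisor's leading term divides it; move -2 to the remainder.
  normal form = -2.
The normal form is nonzero, so p ∉ I. Since p minus its normal form lies in I, I + (p) = I + (r) where r = -2; decide whether this ideal is the whole ring.
Here r = -2 is a nonzero constant, hence a unit: 1 ∈ I + (p), the Gröbner basis of I + (p) is {1}, and the enlarged system has no common solution — adjoining p is inconsistent.

Ideal membership is decidable via reduction modulo a Gröbner basis.

Adjoining 4a^2 - 6 makes the ideal the whole ring: the system is inconsistent.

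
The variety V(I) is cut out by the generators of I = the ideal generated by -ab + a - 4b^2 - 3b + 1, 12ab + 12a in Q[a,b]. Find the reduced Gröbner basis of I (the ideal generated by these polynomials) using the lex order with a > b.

The reduced Gröbner basis is the canonical form of the ideal for this ordering.

f_1 = -ab + a - 4b^2 - 3b + 1, LT = ab.
f_2 = 12ab + 12a, LT = ab.

S(f_1,f_2): lcm = ab. S = -2a + 4b^2 + 3b - 1.
  leading term a: no divisor's leading term divides it; move -2a to the remainder.
  leading term b^2: no divisor's leading term divides it; move 4b^2 to the remainder.
  leading term b: no divisor's leading term divides it; move 3b to the remainder.
  leading term 1: no divisor's leading term divides it; move -1 to the remainder.
  remainder -2a + 4b^2 + 3b - 1 ≠ 0; add g_3 = -2a + 4b^2 + 3b - 1 to the basis.

S(f_1,g_3): lcm = ab. S = -a + 2b^3 + 11/2b^2 + 5/2b - 1.
  leading term a: subtract (1/2)·g_3 from -a + 2b^3 + 11/2b^2 + 5/2b - 1 → 2b^3 + 7/2b^2 + b - 1/2
  leading term b^3: no divisor's leading term divides it; move 2b^3 to the remainder.
  leading term b^2: no divisor's leading term divides it; move 7/2b^2 to the remainder.
  leading term b: no divisor's leading term divides it; move b to the remainder.
  leading term 1: no divisor's leading term divides it; move -1/2 to the remainder.
  remainder 2b^3 + 7/2b^2 + b - 1/2 ≠ 0; add g_4 = 2b^3 + 7/2b^2 + b - 1/2 to the basis.

The other S-polynomials (S(f_2,g_3), S(f_1,g_4), S(f_2,g_4), S(g_3,g_4)) all reduce to 0 modulo the current basis, so we have a Gröbner basis.
Inter-reduce: drop elements whose leading term is divisible by another's, tail-reduce, and make monic.

G = {a - 2b^2 - 3/2b + 1/2, b^3 + 7/4b^2 + 1/2b - 1/4}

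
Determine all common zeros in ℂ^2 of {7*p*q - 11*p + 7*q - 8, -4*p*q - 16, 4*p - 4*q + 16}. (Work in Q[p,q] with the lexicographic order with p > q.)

Compute a lex Gröbner basis by Buchberger's algorithm.
f_1 = 7*p*q - 11*p + 7*q - 8, LT = p*q.
f_2 = -4*p*q - 16, LT = p*q.
f_3 = 4*p - 4*q + 16, LT = p.

S(f_1,f_2): lcm = p*q. S = -11/7*p + q - 36/7.
  reduce S modulo (f_1, f_2, f_3):
  remainder -4/7*q + 8/7 ≠ 0; add h_4 = -4/7*q + 8/7 to the basis.

The other S-polynomials (S(f_1,f_3), S(f_2,f_3), S(f_1,h_4), S(f_2,h_4), S(f_3,h_4)) all reduce to 0 modulo the current basis, so we have a Gröbner basis.
Inter-reduce: drop elements whose leading term is divisible by another's, tail-reduce, and make monic.
Reduced Gröbner basis: {p + 2, q - 2}.

Elimination: the polynomial q - 2 lies in the elimination ideal for q, so q ∈ {2}. For each such q, the remaining basis elements (now univariate) give the rest of the solution.
  q = 2: the earlier basis element becomes p + 2 = 0, giving p = -2 — point (-2, 2).
Zero-dimensionality of the ideal guarantees finitely many solutions over ℂ.

{(-2, 2)}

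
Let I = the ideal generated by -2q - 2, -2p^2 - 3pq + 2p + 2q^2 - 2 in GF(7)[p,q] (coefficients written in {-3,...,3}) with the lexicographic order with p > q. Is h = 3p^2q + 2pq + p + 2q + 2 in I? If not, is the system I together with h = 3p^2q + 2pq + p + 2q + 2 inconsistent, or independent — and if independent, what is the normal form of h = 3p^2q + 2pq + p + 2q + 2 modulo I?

First compute the reduced Gröbner basis of I by Buchberger's algorithm.
f_1 = -2q - 2, LT = q.
f_2 = -2p^2 - 3pq + 2p + 2q^2 - 2, LT = p^2.

The S-polynomials (S(f_1,f_2)) all reduce to 0 modulo the current basis, so we have a Gröbner basis.
Inter-reduce: drop elements whose leading term is divisible by another's, tail-reduce, and make monic.
Reduced Gröbner basis: {p^2 + p, q + 1}.
Label its elements g_1 = p^2 + p, g_2 = q + 1.

Reduce h = 3p^2q + 2pq + p + 2q + 2 modulo G:
  leading term p^2q: subtract (3q)·g_1 from 3p^2q + 2pq + p + 2q + 2 → -pq + p + 2q + 2
  leading term pq: subtract (-p)·g_2 from -pq + p + 2q + 2 → 2p + 2q + 2
  leading term p: no divisor's leading term divides it; move 2p to the remainder.
  leading term q: subtract (2)·g_2 from 2q + 2 → 0
  normal form = 2p.
The normal form is nonzero, so h ∉ I. Since h minus its normal form lies in I, I + (h) = I + (r) where r = 2p; decide whether this ideal is the whole ring.
Run Buchberger on G together with r (pairs among the g_i already reduce to 0 since G is a Gröbner basis):
g_1 = p^2 + p, LT = p^2.
g_2 = q + 1, LT = q.
r = 2p, LT = p.

The S-polynomials (S(g_1,g_2), S(g_1,r), S(g_2,r)) all reduce to 0 modulo the current basis, so we have a Gröbner basis.
Inter-reduce: drop elements whose leading term is divisible by another's, tail-reduce, and make monic.
Reduced Gröbner basis: {p, q + 1}.
The reduced Gröbner basis of I + (h) is {p, q + 1} ≠ {1}, a proper ideal, so the enlarged system stays consistent: h is independent of I, with normal form 2p.

3p^2q + 2pq + p + 2q + 2 is independent of I; its normal form modulo I is 2p.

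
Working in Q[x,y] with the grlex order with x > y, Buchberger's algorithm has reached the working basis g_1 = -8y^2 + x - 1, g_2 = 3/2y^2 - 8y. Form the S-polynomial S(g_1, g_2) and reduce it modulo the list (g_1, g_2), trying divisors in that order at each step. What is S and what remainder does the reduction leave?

S(g_1, g_2) = -1/8x + 16/3y + 1/8; remainder on division = -1/8x + 16/3y + 1/8.

lcm(LM(g_1), LM(g_2)) = y^2.
S = (lcm/LT(g_1))·g_1 − (lcm/LT(g_2))·g_2 = -1/8x + 16/3y + 1/8.
Reduce S modulo (g_1, g_2) in that order:
  leading term x: no divisor's leading term divides it; move -1/8x to the remainder.
  leading term y: no divisor's leading term divides it; move 16/3y to the remainder.
  leading term 1: no divisor's leading term divides it; move 1/8 to the remainder.
The remainder -1/8x + 16/3y + 1/8 is nonzero, so it would be added as the next basis element.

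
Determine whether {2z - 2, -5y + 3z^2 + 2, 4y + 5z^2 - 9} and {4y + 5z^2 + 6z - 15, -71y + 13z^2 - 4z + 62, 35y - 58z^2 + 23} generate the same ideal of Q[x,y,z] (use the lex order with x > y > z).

Equality of ideals is decidable: compute both reduced Gröbner bases (unique for the ordering) and check whether they agree.
Buchberger on the first generating set:
f_1 = 2z - 2, LT = z.
f_2 = -5y + 3z^2 + 2, LT = y.
f_3 = 4y + 5z^2 - 9, LT = y.

The S-polynomials (S(f_1,f_2), S(f_1,f_3), S(f_2,f_3)) all reduce to 0 modulo the current basis, so we have a Gröbner basis.
Inter-reduce: drop elements whose leading term is divisible by another's, tail-reduce, and make monic.
Reduced Gröbner basis: {y - 1, z - 1}.

Buchberger on the second generating set:
h_1 = 4y + 5z^2 + 6z - 15, LT = y.
h_2 = -71y + 13z^2 - 4z + 62, LT = y.
h_3 = 35y - 58z^2 + 23, LT = y.

S(h_1,h_2): lcm = y. S = 407/284z^2 + 205/142z - 817/284.
  leading term z^2: no divisor's leading term divides it; move 407/284z^2 to the remainder.
  leading term z: no divisor's leading term divides it; move 205/142z to the remainder.
  leading term 1: no divisor's leading term divides it; move -817/284 to the remainder.
  remainder 407/284z^2 + 205/142z - 817/284 ≠ 0; add k_4 = 407/284z^2 + 205/142z - 817/284 to the basis.

S(h_1,h_3): lcm = y. S = 407/140z^2 + 3/2z - 617/140.
  leading term z^2: subtract (71/35)·k_4 from 407/140z^2 + 3/2z - 617/140 → -10/7z + 10/7
  leading term z: no divisor's leading term divides it; move -10/7z to the remainder.
  leading term 1: no divisor's leading term divides it; move 10/7 to the remainder.
  remainder -10/7z + 10/7 ≠ 0; add k_5 = -10/7z + 10/7 to the basis.

The other S-polynomials (S(h_2,h_3), S(h_1,k_4), S(h_2,k_4), S(h_3,k_4), S(h_1,k_5), S(h_2,k_5), S(h_3,k_5), S(k_4,k_5)) all reduce to 0 modulo the current basis, so we have a Gröbner basis.
Inter-reduce: drop elements whose leading term is divisible by another's, tail-reduce, and make monic.
Reduced Gröbner basis: {y - 1, z - 1}.

The two bases agree; hence the ideals are identical.
The choice of monomial ordering does not affect the verdict — as long as both bases are computed under the same ordering, their equality decides ideal equality.

Yes, the ideals are equal.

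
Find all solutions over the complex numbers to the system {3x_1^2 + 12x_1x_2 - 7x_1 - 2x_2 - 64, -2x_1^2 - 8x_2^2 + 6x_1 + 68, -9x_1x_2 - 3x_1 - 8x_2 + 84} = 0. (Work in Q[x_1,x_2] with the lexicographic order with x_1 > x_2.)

Compute a lex Gröbner basis by Buchberger's algorithm.
f_1 = 3x_1^2 + 12x_1x_2 - 7x_1 - 2x_2 - 64, LT = x_1^2.
f_2 = -2x_1^2 + 6x_1 - 8x_2^2 + 68, LT = x_1^2.
f_3 = -9x_1x_2 - 3x_1 - 8x_2 + 84, LT = x_1x_2.

S(f_1,f_2): lcm = x_1^2. S = 4x_1x_2 + 2/3x_1 - 4x_2^2 - 2/3x_2 + 38/3.
  leading term x_1x_2: subtract (-4/9)·f_3 from 4x_1x_2 + 2/3x_1 - 4x_2^2 - 2/3x_2 + 38/3 → -2/3x_1 - 4x_2^2 - 38/9x_2 + 50
  leading term x_1: no divisor's leading term divides it; move -2/3x_1 to the remainder.
  leading term x_2^2: no divisor's leading term divides it; move -4x_2^2 to the remainder.
  leading term x_2: no divisor's leading term divides it; move -38/9x_2 to the remainder.
  leading term 1: no divisor's leading term divides it; move 50 to the remainder.
  remainder -2/3x_1 - 4x_2^2 - 38/9x_2 + 50 ≠ 0; add h_4 = -2/3x_1 - 4x_2^2 - 38/9x_2 + 50 to the basis.

S(f_1,f_3): lcm = x_1^2x_2. S = -1/3x_1^2 + 4x_1x_2^2 - 29/9x_1x_2 + 28/3x_1 - 2/3x_2^2 - 64/3x_2.
  leading term x_1^2: subtract (-1/9)·f_1 from -1/3x_1^2 + 4x_1x_2^2 - 29/9x_1x_2 + 28/3x_1 - 2/3x_2^2 - 64/3x_2 → 4x_1x_2^2 - 17/9x_1x_2 + 77/9x_1 - 2/3x_2^2 - 194/9x_2 - 64/9
  leading term x_1x_2^2: subtract (-4/9x_2)·f_3 from 4x_1x_2^2 - 17/9x_1x_2 + 77/9x_1 - 2/3x_2^2 - 194/9x_2 - 64/9 → -29/9x_1x_2 + 77/9x_1 - 38/9x_2^2 + 142/9x_2 - 64/9
  leading term x_1x_2: subtract (29/81)·f_3 from -29/9x_1x_2 + 77/9x_1 - 38/9x_2^2 + 142/9x_2 - 64/9 → 260/27x_1 - 38/9x_2^2 + 1510/81x_2 - 1004/27
  leading term x_1: subtract (-130/9)·h_4 from 260/27x_1 - 38/9x_2^2 + 1510/81x_2 - 1004/27 → -62x_2^2 - 3430/81x_2 + 18496/27
  leading term x_2^2: no divisor's leading term divides it; move -62x_2^2 to the remainder.
  leading term x_2: no divisor's leading term divides it; move -3430/81x_2 to the remainder.
  leading term 1: no divisor's leading term divides it; move 18496/27 to the remainder.
  remainder -62x_2^2 - 3430/81x_2 + 18496/27 ≠ 0; add h_5 = -62x_2^2 - 3430/81x_2 + 18496/27 to the basis.

S(f_2,f_3): lcm = x_1^2x_2. S = -1/3x_1^2 - 35/9x_1x_2 + 28/3x_1 + 4x_2^3 - 34x_2.
  leading term x_1^2: subtract (-1/9)·f_1 from -1/3x_1^2 - 35/9x_1x_2 + 28/3x_1 + 4x_2^3 - 34x_2 → -23/9x_1x_2 + 77/9x_1 + 4x_2^3 - 308/9x_2 - 64/9
  leading term x_1x_2: subtract (23/81)·f_3 from -23/9x_1x_2 + 77/9x_1 + 4x_2^3 - 308/9x_2 - 64/9 → 254/27x_1 + 4x_2^3 - 2588/81x_2 - 836/27
  leading term x_1: subtract (-127/9)·h_4 from 254/27x_1 + 4x_2^3 - 2588/81x_2 - 836/27 → 4x_2^3 - 508/9x_2^2 - 7414/81x_2 + 18214/27
  leading term x_2^3: subtract (-2/31x_2)·h_5 from 4x_2^3 - 508/9x_2^2 - 7414/81x_2 + 18214/27 → -148592/2511x_2^2 - 118858/2511x_2 + 18214/27
  leading term x_2^2: subtract (74296/77841)·h_5 from -148592/2511x_2^2 - 118858/2511x_2 + 18214/27 → -43617158/6305121x_2 + 43617158/2101707
  leading term x_2: no divisor's leading term divides it; move -43617158/6305121x_2 to the remainder.
  leading term 1: no divisor's leading term divides it; move 43617158/2101707 to the remainder.
  remainder -43617158/6305121x_2 + 43617158/2101707 ≠ 0; add h_6 = -43617158/6305121x_2 + 43617158/2101707 to the basis.

The other S-polynomials (S(f_1,h_4), S(f_2,h_4), S(f_3,h_4), S(f_1,h_5), S(f_2,h_5), S(f_3,h_5), S(h_4,h_5), S(f_1,h_6), S(f_2,h_6), S(f_3,h_6), S(h_4,h_6), S(h_5,h_6)) all reduce to 0 modulo the current basis, so we have a Gröbner basis.
Inter-reduce: drop elements whose leading term is divisible by another's, tail-reduce, and make monic.
Reduced Gröbner basis: {x_1 - 2, x_2 - 3}.

Since the basis is lex-ordered, x_2 - 3 is univariate in x_2. Its roots are {3}. Back-substituting each root into the other basis elements fixes the other coordinates.
  x_2 = 3: the earlier basis element becomes x_1 - 2 = 0, giving x_1 = 2 — point (2, 3).
Check: every point annihilates each of the original generators.
This is the nonlinear analogue of row-reducing a linear system.

{(2, 3)}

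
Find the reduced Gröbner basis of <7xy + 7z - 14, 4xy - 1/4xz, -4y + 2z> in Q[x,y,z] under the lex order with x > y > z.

G = {x, y - 1, z - 2}

f_1 = 7xy + 7z - 14, LT = xy.
f_2 = 4xy - 1/4xz, LT = xy.
f_3 = -4y + 2z, LT = y.

S(f_1,f_2): lcm = xy. S = 1/16xz + z - 2.
  leading term xz: no divisor's leading term divides it; move 1/16xz to the remainder.
  leading term z: no divisor's leading term divides it; move z to the remainder.
  leading term 1: no divisor's leading term divides it; move -2 to the remainder.
  remainder 1/16xz + z - 2 ≠ 0; add g_4 = 1/16xz + z - 2 to the basis.

S(f_1,f_3): lcm = xy. S = 1/2xz + z - 2.
  leading term xz: subtract (8)·g_4 from 1/2xz + z - 2 → -7z + 14
  leading term z: no divisor's leading term divides it; move -7z to the remainder.
  leading term 1: no divisor's leading term divides it; move 14 to the remainder.
  remainder -7z + 14 ≠ 0; add g_5 = -7z + 14 to the basis.

S(g_4,g_5): lcm = xz. S = 2x + 16z - 32.
  leading term x: no divisor's leading term divides it; move 2x to the remainder.
  leading term z: subtract (-16/7)·g_5 from 16z - 32 → 0
  remainder 2x ≠ 0; add g_6 = 2x to the basis.

The other S-polynomials (S(f_2,f_3), S(f_1,g_4), S(f_2,g_4), S(f_3,g_4), S(f_1,g_5), S(f_2,g_5), S(f_3,g_5), S(f_1,g_6), S(f_2,g_6), S(f_3,g_6), S(g_4,g_6), S(g_5,g_6)) all reduce to 0 modulo the current basis, so we have a Gröbner basis.
Inter-reduce: drop elements whose leading term is divisible by another's, tail-reduce, and make monic.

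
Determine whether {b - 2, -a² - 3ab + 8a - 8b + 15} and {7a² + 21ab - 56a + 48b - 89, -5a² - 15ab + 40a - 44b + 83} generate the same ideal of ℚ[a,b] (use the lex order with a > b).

Yes, the ideals are equal.

For a fixed monomial order, each ideal has a unique reduced Gröbner basis; comparing bases decides equality.
Buchberger on the first generating set:
f_1 = b - 2, LT = b.
f_2 = -a² - 3ab + 8a - 8b + 15, LT = a².

S(f_1,f_2): leading monomials are coprime, so the S-polynomial reduces to 0 (Buchberger's first criterion).
Every S-polynomial of the final basis reduces to 0, so we have a Gröbner basis.
Inter-reduce: drop elements whose leading term is divisible by another's, tail-reduce, and make monic.
Reduced Gröbner basis: {a² - 2a + 1, b - 2}.

Buchberger on the second generating set:
h_1 = 7a² + 21ab - 56a + 48b - 89, LT = a².
h_2 = -5a² - 15ab + 40a - 44b + 83, LT = a².

S(h_1,h_2): lcm = a². S = -68/35b + 136/35.
  leading term b: no divisor's leading term divides it; move -68/35b to the remainder.
  leading term 1: no divisor's leading term divides it; move 136/35 to the remainder.
  remainder -68/35b + 136/35 ≠ 0; add k_3 = -68/35b + 136/35 to the basis.

S(h_1,k_3): leading monomials are coprime, so the S-polynomial reduces to 0 (Buchberger's first criterion).
S(h_2,k_3): leading monomials are coprime, so the S-polynomial reduces to 0 (Buchberger's first criterion).
Every S-polynomial of the final basis reduces to 0, so we have a Gröbner basis.
Inter-reduce: drop elements whose leading term is divisible by another's, tail-reduce, and make monic.
Reduced Gröbner basis: {a² - 2a + 1, b - 2}.

These coincide, so the ideals are equal.
The choice of monomial ordering does not affect the verdict — as long as both bases are computed under the same ordering, their equality decides ideal equality.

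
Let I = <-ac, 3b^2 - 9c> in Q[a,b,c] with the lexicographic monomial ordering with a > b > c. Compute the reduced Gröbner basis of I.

G = {ac, b^2 - 3c}

f_1 = -ac, LT = ac.
f_2 = 3b^2 - 9c, LT = b^2.

The S-polynomials (S(f_1,f_2)) all reduce to 0 modulo the current basis, so we have a Gröbner basis.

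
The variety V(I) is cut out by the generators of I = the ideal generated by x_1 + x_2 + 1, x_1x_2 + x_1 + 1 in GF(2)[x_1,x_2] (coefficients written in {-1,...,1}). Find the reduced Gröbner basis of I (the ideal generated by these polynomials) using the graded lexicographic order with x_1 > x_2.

G = {x_2^2, x_1 + x_2 + 1}

Buchberger's algorithm terminates because the ascending chain of leading-term ideals stabilizes.

f_1 = x_1 + x_2 + 1, LT = x_1.
f_2 = x_1x_2 + x_1 + 1, LT = x_1x_2.

S(f_1,f_2): lcm = x_1x_2. S = x_2^2 + x_1 + x_2 + 1.
  leading term x_2^2: no divisor's leading term divides it; move x_2^2 to the remainder.
  leading term x_1: subtract (1)·f_1 from x_1 + x_2 + 1 → 0
  remainder x_2^2 ≠ 0; add g_3 = x_2^2 to the basis.

The other S-polynomials (S(f_1,g_3), S(f_2,g_3)) all reduce to 0 modulo the current basis, so we have a Gröbner basis.
Inter-reduce: drop elements whose leading term is divisible by another's, tail-reduce, and make monic.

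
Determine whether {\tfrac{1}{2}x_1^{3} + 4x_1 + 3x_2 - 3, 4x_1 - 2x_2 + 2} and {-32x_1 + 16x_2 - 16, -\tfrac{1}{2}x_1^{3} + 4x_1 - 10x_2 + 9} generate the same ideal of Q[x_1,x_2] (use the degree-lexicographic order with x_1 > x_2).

No, the ideals differ.

Two ideals are equal iff their reduced Gröbner bases coincide (the reduced basis is unique for a fixed ordering).
Buchberger on the first generating set:
f_1 = \tfrac{1}{2}x_1^{3} + 4x_1 + 3x_2 - 3, LT = x_1^{3}.
f_2 = 4x_1 - 2x_2 + 2, LT = x_1.

S(f_1,f_2): lcm = x_1^{3}. S = \tfrac{1}{2}x_1^{2}x_2 - \tfrac{1}{2}x_1^{2} + 8x_1 + 6x_2 - 6.
  leading term x_1^{2}x_2: subtract (\tfrac{1}{8}x_1x_2)·f_2 from \tfrac{1}{2}x_1^{2}x_2 - \tfrac{1}{2}x_1^{2} + 8x_1 + 6x_2 - 6 → \tfrac{1}{4}x_1x_2^{2} - \tfrac{1}{2}x_1^{2} - \tfrac{1}{4}x_1x_2 + 8x_1 + 6x_2 - 6
  leading term x_1x_2^{2}: subtract (\tfrac{1}{16}x_2^{2})·f_2 from \tfrac{1}{4}x_1x_2^{2} - \tfrac{1}{2}x_1^{2} - \tfrac{1}{4}x_1x_2 + 8x_1 + 6x_2 - 6 → \tfrac{1}{8}x_2^{3} - \tfrac{1}{2}x_1^{2} - \tfrac{1}{4}x_1x_2 - \tfrac{1}{8}x_2^{2} + 8x_1 + 6x_2 - 6
  leading term x_2^{3}: no divisor's leading term divides it; move \tfrac{1}{8}x_2^{3} to the remainder.
  leading term x_1^{2}: subtract (-\tfrac{1}{8}x_1)·f_2 from -\tfrac{1}{2}x_1^{2} - \tfrac{1}{4}x_1x_2 - \tfrac{1}{8}x_2^{2} + 8x_1 + 6x_2 - 6 → -\tfrac{1}{2}x_1x_2 - \tfrac{1}{8}x_2^{2} + \tfrac{33}{4}x_1 + 6x_2 - 6
  leading term x_1x_2: subtract (-\tfrac{1}{8}x_2)·f_2 from -\tfrac{1}{2}x_1x_2 - \tfrac{1}{8}x_2^{2} + \tfrac{33}{4}x_1 + 6x_2 - 6 → -\tfrac{3}{8}x_2^{2} + \tfrac{33}{4}x_1 + \tfrac{25}{4}x_2 - 6
  leading term x_2^{2}: no divisor's leading term divides it; move -\tfrac{3}{8}x_2^{2} to the remainder.
  leading term x_1: subtract (\tfrac{33}{16})·f_2 from \tfrac{33}{4}x_1 + \tfrac{25}{4}x_2 - 6 → \tfrac{83}{8}x_2 - \tfrac{81}{8}
  leading term x_2: no divisor's leading term divides it; move \tfrac{83}{8}x_2 to the remainder.
  leading term 1: no divisor's leading term divides it; move -\tfrac{81}{8} to the remainder.
  remainder \tfrac{1}{8}x_2^{3} - \tfrac{3}{8}x_2^{2} + \tfrac{83}{8}x_2 - \tfrac{81}{8} ≠ 0; add g_3 = \tfrac{1}{8}x_2^{3} - \tfrac{3}{8}x_2^{2} + \tfrac{83}{8}x_2 - \tfrac{81}{8} to the basis.

S(f_1,g_3): leading monomials are coprime, so the S-polynomial reduces to 0 (Buchberger's first criterion).
S(f_2,g_3): leading monomials are coprime, so the S-polynomial reduces to 0 (Buchberger's first criterion).
Every S-polynomial of the final basis reduces to 0, so we have a Gröbner basis.
Inter-reduce: drop elements whose leading term is divisible by another's, tail-reduce, and make monic.
Reduced Gröbner basis: {x_2^{3} - 3x_2^{2} + 83x_2 - 81, x_1 - \tfrac{1}{2}x_2 + \tfrac{1}{2}}.

Buchberger on the second generating set:
h_1 = -32x_1 + 16x_2 - 16, LT = x_1.
h_2 = -\tfrac{1}{2}x_1^{3} + 4x_1 - 10x_2 + 9, LT = x_1^{3}.

S(h_1,h_2): lcm = x_1^{3}. S = -\tfrac{1}{2}x_1^{2}x_2 + \tfrac{1}{2}x_1^{2} + 8x_1 - 20x_2 + 18.
  leading term x_1^{2}x_2: subtract (\tfrac{1}{64}x_1x_2)·h_1 from -\tfrac{1}{2}x_1^{2}x_2 + \tfrac{1}{2}x_1^{2} + 8x_1 - 20x_2 + 18 → -\tfrac{1}{4}x_1x_2^{2} + \tfrac{1}{2}x_1^{2} + \tfrac{1}{4}x_1x_2 + 8x_1 - 20x_2 + 18
  leading term x_1x_2^{2}: subtract (\tfrac{1}{128}x_2^{2})·h_1 from -\tfrac{1}{4}x_1x_2^{2} + \tfrac{1}{2}x_1^{2} + \tfrac{1}{4}x_1x_2 + 8x_1 - 20x_2 + 18 → -\tfrac{1}{8}x_2^{3} + \tfrac{1}{2}x_1^{2} + \tfrac{1}{4}x_1x_2 + \tfrac{1}{8}x_2^{2} + 8x_1 - 20x_2 + 18
  leading term x_2^{3}: no divisor's leading term divides it; move -\tfrac{1}{8}x_2^{3} to the remainder.
  leading term x_1^{2}: subtract (-\tfrac{1}{64}x_1)·h_1 from \tfrac{1}{2}x_1^{2} + \tfrac{1}{4}x_1x_2 + \tfrac{1}{8}x_2^{2} + 8x_1 - 20x_2 + 18 → \tfrac{1}{2}x_1x_2 + \tfrac{1}{8}x_2^{2} + \tfrac{31}{4}x_1 - 20x_2 + 18
  leading term x_1x_2: subtract (-\tfrac{1}{64}x_2)·h_1 from \tfrac{1}{2}x_1x_2 + \tfrac{1}{8}x_2^{2} + \tfrac{31}{4}x_1 - 20x_2 + 18 → \tfrac{3}{8}x_2^{2} + \tfrac{31}{4}x_1 - \tfrac{81}{4}x_2 + 18
  leading term x_2^{2}: no divisor's leading term divides it; move \tfrac{3}{8}x_2^{2} to the remainder.
  leading term x_1: subtract (-\tfrac{31}{128})·h_1 from \tfrac{31}{4}x_1 - \tfrac{81}{4}x_2 + 18 → -\tfrac{131}{8}x_2 + \tfrac{113}{8}
  leading term x_2: no divisor's leading term divides it; move -\tfrac{131}{8}x_2 to the remainder.
  leading term 1: no divisor's leading term divides it; move \tfrac{113}{8} to the remainder.
  remainder -\tfrac{1}{8}x_2^{3} + \tfrac{3}{8}x_2^{2} - \tfrac{131}{8}x_2 + \tfrac{113}{8} ≠ 0; add k_3 = -\tfrac{1}{8}x_2^{3} + \tfrac{3}{8}x_2^{2} - \tfrac{131}{8}x_2 + \tfrac{113}{8} to the basis.

S(h_1,k_3): leading monomials are coprime, so the S-polynomial reduces to 0 (Buchberger's first criterion).
S(h_2,k_3): leading monomials are coprime, so the S-polynomial reduces to 0 (Buchberger's first criterion).
Every S-polynomial of the final basis reduces to 0, so we have a Gröbner basis.
Inter-reduce: drop elements whose leading term is divisible by another's, tail-reduce, and make monic.
Reduced Gröbner basis: {x_2^{3} - 3x_2^{2} + 131x_2 - 113, x_1 - \tfrac{1}{2}x_2 + \tfrac{1}{2}}.

These differ, so the ideals are not equal.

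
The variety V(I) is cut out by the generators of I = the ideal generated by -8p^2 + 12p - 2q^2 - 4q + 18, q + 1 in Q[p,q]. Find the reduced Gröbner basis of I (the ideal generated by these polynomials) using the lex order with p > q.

f_1 = -8p^2 + 12p - 2q^2 - 4q + 18, LT = p^2.
f_2 = q + 1, LT = q.

The S-polynomials (S(f_1,f_2)) all reduce to 0 modulo the current basis, so we have a Gröbner basis.

G = {p^2 - 3/2p - 5/2, q + 1}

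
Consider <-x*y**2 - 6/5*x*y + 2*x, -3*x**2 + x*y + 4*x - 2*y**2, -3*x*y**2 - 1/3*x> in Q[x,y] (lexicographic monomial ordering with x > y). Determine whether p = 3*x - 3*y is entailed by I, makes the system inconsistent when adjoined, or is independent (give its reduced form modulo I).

3*x - 3*y is independent of I; its normal form modulo I is -3*y.

First compute the reduced Gröbner basis of I by Buchberger's algorithm.
f_1 = -x*y**2 - 6/5*x*y + 2*x, LT = x*y**2.
f_2 = -3*x**2 + x*y + 4*x - 2*y**2, LT = x**2.
f_3 = -3*x*y**2 - 1/3*x, LT = x*y**2.

S(f_1,f_2): lcm = x**2*y**2. S = 6/5*x**2*y - 2*x**2 + 1/3*x*y**3 + 4/3*x*y**2 - 2/3*y**4.
  leading term x**2*y: subtract (-2/5*y)·f_2 from 6/5*x**2*y - 2*x**2 + 1/3*x*y**3 + 4/3*x*y**2 - 2/3*y**4 → -2*x**2 + 1/3*x*y**3 + 26/15*x*y**2 + 8/5*x*y - 2/3*y**4 - 4/5*y**3
  leading term x**2: subtract (2/3)·f_2 from -2*x**2 + 1/3*x*y**3 + 26/15*x*y**2 + 8/5*x*y - 2/3*y**4 - 4/5*y**3 → 1/3*x*y**3 + 26/15*x*y**2 + 14/15*x*y - 8/3*x - 2/3*y**4 - 4/5*y**3 + 4/3*y**2
  leading term x*y**3: subtract (-1/3*y)·f_1 from 1/3*x*y**3 + 26/15*x*y**2 + 14/15*x*y - 8/3*x - 2/3*y**4 - 4/5*y**3 + 4/3*y**2 → 4/3*x*y**2 + 8/5*x*y - 8/3*x - 2/3*y**4 - 4/5*y**3 + 4/3*y**2
  leading term x*y**2: subtract (-4/3)·f_1 from 4/3*x*y**2 + 8/5*x*y - 8/3*x - 2/3*y**4 - 4/5*y**3 + 4/3*y**2 → -2/3*y**4 - 4/5*y**3 + 4/3*y**2
  leading term y**4: no divisor's leading term divides it; move -2/3*y**4 to the remainder.
  leading term y**3: no divisor's leading term divides it; move -4/5*y**3 to the remainder.
  leading term y**2: no divisor's leading term divides it; move 4/3*y**2 to the remainder.
  remainder -2/3*y**4 - 4/5*y**3 + 4/3*y**2 ≠ 0; add h_4 = -2/3*y**4 - 4/5*y**3 + 4/3*y**2 to the basis.

S(f_1,f_3): lcm = x*y**2. S = 6/5*x*y - 19/9*x.
  leading term x*y: no divisor's leading term divides it; move 6/5*x*y to the remainder.
  leading term x: no divisor's leading term divides it; move -19/9*x to the remainder.
  remainder 6/5*x*y - 19/9*x ≠ 0; add h_5 = 6/5*x*y - 19/9*x to the basis.

S(f_2,f_3): lcm = x**2*y**2. S = -1/9*x**2 - 1/3*x*y**3 - 4/3*x*y**2 + 2/3*y**4.
  leading term x**2: subtract (1/27)·f_2 from -1/9*x**2 - 1/3*x*y**3 - 4/3*x*y**2 + 2/3*y**4 → -1/3*x*y**3 - 4/3*x*y**2 - 1/27*x*y - 4/27*x + 2/3*y**4 + 2/27*y**2
  leading term x*y**3: subtract (1/3*y)·f_1 from -1/3*x*y**3 - 4/3*x*y**2 - 1/27*x*y - 4/27*x + 2/3*y**4 + 2/27*y**2 → -14/15*x*y**2 - 19/27*x*y - 4/27*x + 2/3*y**4 + 2/27*y**2
  leading term x*y**2: subtract (14/15)·f_1 from -14/15*x*y**2 - 19/27*x*y - 4/27*x + 2/3*y**4 + 2/27*y**2 → 281/675*x*y - 272/135*x + 2/3*y**4 + 2/27*y**2
  leading term x*y: subtract (281/810)·h_5 from 281/675*x*y - 272/135*x + 2/3*y**4 + 2/27*y**2 → -9349/7290*x + 2/3*y**4 + 2/27*y**2
  leading term x: no divisor's leading term divides it; move -9349/7290*x to the remainder.
  leading term y**4: subtract (-1)·h_4 from 2/3*y**4 + 2/27*y**2 → -4/5*y**3 + 38/27*y**2
  leading term y**3: no divisor's leading term divides it; move -4/5*y**3 to the remainder.
  leading term y**2: no divisor's leading term divides it; move 38/27*y**2 to the remainder.
  remainder -9349/7290*x - 4/5*y**3 + 38/27*y**2 ≠ 0; add h_6 = -9349/7290*x - 4/5*y**3 + 38/27*y**2 to the basis.

S(f_3,h_4): lcm = x*y**4. S = -6/5*x*y**3 + 19/9*x*y**2.
  leading term x*y**3: subtract (6/5*y)·f_1 from -6/5*x*y**3 + 19/9*x*y**2 → 799/225*x*y**2 - 12/5*x*y
  leading term x*y**2: subtract (-799/225)·f_1 from 799/225*x*y**2 - 12/5*x*y → -2498/375*x*y + 1598/225*x
  leading term x*y: subtract (-1249/225)·h_5 from -2498/375*x*y + 1598/225*x → -9349/2025*x
  leading term x: subtract (18/5)·h_6 from -9349/2025*x → 72/25*y**3 - 76/15*y**2
  leading term y**3: no divisor's leading term divides it; move 72/25*y**3 to the remainder.
  leading term y**2: no divisor's leading term divides it; move -76/15*y**2 to the remainder.
  remainder 72/25*y**3 - 76/15*y**2 ≠ 0; add h_7 = 72/25*y**3 - 76/15*y**2 to the basis.

S(f_1,h_6): lcm = x*y**2. S = 6/5*x*y - 2*x - 5832/9349*y**5 + 10260/9349*y**4.
  leading term x*y: subtract (1)·h_5 from 6/5*x*y - 2*x - 5832/9349*y**5 + 10260/9349*y**4 → 1/9*x - 5832/9349*y**5 + 10260/9349*y**4
  leading term x: subtract (-810/9349)·h_6 from 1/9*x - 5832/9349*y**5 + 10260/9349*y**4 → -5832/9349*y**5 + 10260/9349*y**4 - 648/9349*y**3 + 1140/9349*y**2
  leading term y**5: subtract (8748/9349*y)·h_4 from -5832/9349*y**5 + 10260/9349*y**4 - 648/9349*y**3 + 1140/9349*y**2 → 86292/46745*y**4 - 12312/9349*y**3 + 1140/9349*y**2
  leading term y**4: subtract (-129438/46745)·h_4 from 86292/46745*y**4 - 12312/9349*y**3 + 1140/9349*y**2 → -825552/233725*y**3 + 178284/46745*y**2
  leading term y**3: subtract (-11466/9349)·h_7 from -825552/233725*y**3 + 178284/46745*y**2 → -12/5*y**2
  leading term y**2: no divisor's leading term divides it; move -12/5*y**2 to the remainder.
  remainder -12/5*y**2 ≠ 0; add h_8 = -12/5*y**2 to the basis.

The other S-polynomials (S(f_1,h_4), S(f_2,h_4), S(f_1,h_5), S(f_2,h_5), S(f_3,h_5), S(h_4,h_5), S(f_2,h_6), S(f_3,h_6), S(h_4,h_6), S(h_5,h_6), S(f_1,h_7), S(f_2,h_7), S(f_3,h_7), S(h_4,h_7), S(h_5,h_7), S(h_6,h_7), S(f_1,h_8), S(f_2,h_8), S(f_3,h_8), S(h_4,h_8), S(h_5,h_8), S(h_6,h_8), S(h_7,h_8)) all reduce to 0 modulo the current basis, so we have a Gröbner basis.
Inter-reduce: drop elements whose leading term is divisible by another's, tail-reduce, and make monic.
Reduced Gröbner basis: {x, y**2}.
Label its elements g_1 = x, g_2 = y**2.

Reduce p = 3*x - 3*y modulo G:
  leading term x: subtract (3)·g_1 from 3*x - 3*y → -3*y
  leading term y: no divisor's leading term divides it; move -3*y to the remainder.
  normal form = -3*y.
The normal form is nonzero, so p ∉ I. Since p minus its normal form lies in I, I + (p) = I + (r) where r = -3*y; decide whether this ideal is the whole ring.
Run Buchberger on G together with r (pairs among the g_i already reduce to 0 since G is a Gröbner basis):
g_1 = x, LT = x.
g_2 = y**2, LT = y**2.
r = -3*y, LT = y.

The S-polynomials (S(g_1,g_2), S(g_1,r), S(g_2,r)) all reduce to 0 modulo the current basis, so we have a Gröbner basis.
Inter-reduce: drop elements whose leading term is divisible by another's, tail-reduce, and make monic.
Reduced Gröbner basis: {x, y}.
The reduced Gröbner basis of I + (p) is {x, y} ≠ {1}, a proper ideal, so the enlarged system stays consistent: p is independent of I, with normal form -3*y.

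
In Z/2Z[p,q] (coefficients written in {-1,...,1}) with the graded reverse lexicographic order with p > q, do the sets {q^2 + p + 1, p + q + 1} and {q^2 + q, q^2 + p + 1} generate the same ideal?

Since reduced Gröbner bases are canonical representatives of ideals under a given ordering, it suffices to compute and compare them.
Buchberger on the first generating set:
f_1 = q^2 + p + 1, LT = q^2.
f_2 = p + q + 1, LT = p.

The S-polynomials (S(f_1,f_2)) all reduce to 0 modulo the current basis, so we have a Gröbner basis.
Inter-reduce: drop elements whose leading term is divisible by another's, tail-reduce, and make monic.
Reduced Gröbner basis: {q^2 + q, p + q + 1}.

Buchberger on the second generating set:
h_1 = q^2 + q, LT = q^2.
h_2 = q^2 + p + 1, LT = q^2.

S(h_1,h_2): lcm = q^2. S = p + q + 1.
  leading term p: no divisor's leading term divides it; move p to the remainder.
  leading term q: no divisor's leading term divides it; move q to the remainder.
  leading term 1: no divisor's leading term divides it; move 1 to the remainder.
  remainder p + q + 1 ≠ 0; add k_3 = p + q + 1 to the basis.

The other S-polynomials (S(h_1,k_3), S(h_2,k_3)) all reduce to 0 modulo the current basis, so we have a Gröbner basis.
Inter-reduce: drop elements whose leading term is divisible by another's, tail-reduce, and make monic.
Reduced Gröbner basis: {q^2 + q, p + q + 1}.

These coincide, so the ideals are equal.

Yes, the ideals are equal.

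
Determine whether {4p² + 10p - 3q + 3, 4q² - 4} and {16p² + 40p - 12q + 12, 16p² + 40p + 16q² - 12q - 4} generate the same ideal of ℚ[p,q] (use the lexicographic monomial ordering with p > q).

Since reduced Gröbner bases are canonical representatives of ideals under a given ordering, it suffices to compute and compare them.
Buchberger on the first generating set:
f_1 = 4p² + 10p - 3q + 3, LT = p².
f_2 = 4q² - 4, LT = q².

The S-polynomials (S(f_1,f_2)) all reduce to 0 modulo the current basis, so we have a Gröbner basis.
Inter-reduce: drop elements whose leading term is divisible by another's, tail-reduce, and make monic.
Reduced Gröbner basis: {p² + 5/2p - ¾q + ¾, q² - 1}.

Buchberger on the second generating set:
h_1 = 16p² + 40p - 12q + 12, LT = p².
h_2 = 16p² + 40p + 16q² - 12q - 4, LT = p².

S(h_1,h_2): lcm = p². S = -q² + 1.
  leading term q²: no divisor's leading term divides it; move -q² to the remainder.
  leading term 1: no divisor's leading term divides it; move 1 to the remainder.
  remainder -q² + 1 ≠ 0; add k_3 = -q² + 1 to the basis.

The other S-polynomials (S(h_1,k_3), S(h_2,k_3)) all reduce to 0 modulo the current basis, so we have a Gröbner basis.
Inter-reduce: drop elements whose leading term is divisible by another's, tail-reduce, and make monic.
Reduced Gröbner basis: {p² + 5/2p - ¾q + ¾, q² - 1}.

These coincide, so the ideals are equal.

Yes, the ideals are equal.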